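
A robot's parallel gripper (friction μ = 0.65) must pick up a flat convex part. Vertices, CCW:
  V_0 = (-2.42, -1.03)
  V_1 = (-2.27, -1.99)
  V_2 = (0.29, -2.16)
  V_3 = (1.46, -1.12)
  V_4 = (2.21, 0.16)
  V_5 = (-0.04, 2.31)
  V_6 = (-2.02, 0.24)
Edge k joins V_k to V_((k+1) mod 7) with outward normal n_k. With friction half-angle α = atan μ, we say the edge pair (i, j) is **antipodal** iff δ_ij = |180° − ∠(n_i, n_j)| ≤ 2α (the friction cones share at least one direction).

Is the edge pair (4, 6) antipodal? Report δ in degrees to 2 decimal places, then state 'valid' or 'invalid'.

α = atan 0.65 = 33.02°;  2α = 66.05°
edge 4: e_4 = (-2.25, +2.15);  n_4 = (+0.6909, +0.7230)
edge 6: e_6 = (-0.40, -1.27);  n_6 = (-0.9538, +0.3004)
∠(n_4, n_6) = 116.22°
δ = |180° − 116.22°| = 63.78°
63.78° ≤ 2α = 66.05°  →  valid

δ = 63.78°, valid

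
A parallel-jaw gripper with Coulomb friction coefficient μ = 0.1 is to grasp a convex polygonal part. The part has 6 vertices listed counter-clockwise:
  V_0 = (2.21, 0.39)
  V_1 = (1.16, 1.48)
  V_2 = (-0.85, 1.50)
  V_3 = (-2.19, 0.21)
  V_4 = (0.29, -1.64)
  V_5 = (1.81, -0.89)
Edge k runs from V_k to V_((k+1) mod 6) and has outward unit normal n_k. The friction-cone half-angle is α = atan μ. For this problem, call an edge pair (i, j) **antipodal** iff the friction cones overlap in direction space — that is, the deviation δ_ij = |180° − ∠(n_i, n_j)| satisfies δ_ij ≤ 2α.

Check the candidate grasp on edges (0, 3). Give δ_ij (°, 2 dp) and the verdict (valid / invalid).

α = atan 0.1 = 5.71°;  2α = 11.42°
edge 0: e_0 = (-1.05, +1.09);  n_0 = (+0.7202, +0.6938)
edge 3: e_3 = (+2.48, -1.85);  n_3 = (-0.5979, -0.8015)
∠(n_0, n_3) = 170.65°
δ = |180° − 170.65°| = 9.35°
9.35° ≤ 2α = 11.42°  →  valid

δ = 9.35°, valid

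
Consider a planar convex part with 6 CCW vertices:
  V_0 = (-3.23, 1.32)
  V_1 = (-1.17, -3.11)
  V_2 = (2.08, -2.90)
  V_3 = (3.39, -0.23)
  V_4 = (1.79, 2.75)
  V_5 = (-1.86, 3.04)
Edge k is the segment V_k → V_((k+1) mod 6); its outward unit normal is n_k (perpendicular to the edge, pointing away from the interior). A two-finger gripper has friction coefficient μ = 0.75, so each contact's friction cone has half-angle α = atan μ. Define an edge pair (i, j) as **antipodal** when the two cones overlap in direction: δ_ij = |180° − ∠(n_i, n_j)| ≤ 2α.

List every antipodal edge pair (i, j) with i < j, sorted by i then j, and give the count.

count = 9; pairs: (0,2), (0,3), (0,4), (1,3), (1,4), (1,5), (2,4), (2,5), (3,5)

α = atan 0.75 = 36.87°;  2α = 73.74°
n_0 = (-0.9068, -0.4217)
n_1 = (+0.0645, -0.9979)
n_2 = (+0.8978, -0.4405)
n_3 = (+0.8810, +0.4730)
n_4 = (+0.0792, +0.9969)
n_5 = (-0.7822, +0.6230)
  (0,1): δ = 111.24°  ·
  (0,2): δ = 51.07°  ✓
  (0,3): δ = 3.29°  ✓
  (0,4): δ = 60.52°  ✓
  (0,5): δ = 116.52°  ·
  (1,2): δ = 119.83°  ·
  (1,3): δ = 65.47°  ✓
  (1,4): δ = 8.24°  ✓
  (1,5): δ = 47.77°  ✓
  (2,3): δ = 125.63°  ·
  (2,4): δ = 68.41°  ✓
  (2,5): δ = 12.40°  ✓
  (3,4): δ = 122.77°  ·
  (3,5): δ = 66.77°  ✓
  (4,5): δ = 124.00°  ·
antipodal pairs: 9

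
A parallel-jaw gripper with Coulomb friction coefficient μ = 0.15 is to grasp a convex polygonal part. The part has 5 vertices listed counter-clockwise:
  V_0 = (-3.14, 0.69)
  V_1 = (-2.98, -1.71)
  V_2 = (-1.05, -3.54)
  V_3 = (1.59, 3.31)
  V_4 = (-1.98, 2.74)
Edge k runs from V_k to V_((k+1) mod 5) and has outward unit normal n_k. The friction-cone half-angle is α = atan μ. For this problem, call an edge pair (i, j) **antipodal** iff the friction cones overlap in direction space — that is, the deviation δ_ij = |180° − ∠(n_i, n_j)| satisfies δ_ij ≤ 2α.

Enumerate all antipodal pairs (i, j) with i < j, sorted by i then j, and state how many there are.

count = 1; pairs: (2,4)

α = atan 0.15 = 8.53°;  2α = 17.06°
n_0 = (-0.9978, -0.0665)
n_1 = (-0.6881, -0.7257)
n_2 = (+0.9331, -0.3596)
n_3 = (-0.1577, +0.9875)
n_4 = (-0.8703, +0.4925)
  (0,1): δ = 137.29°  ·
  (0,2): δ = 24.89°  ·
  (0,3): δ = 95.26°  ·
  (0,4): δ = 146.68°  ·
  (1,2): δ = 67.60°  ·
  (1,3): δ = 52.55°  ·
  (1,4): δ = 103.97°  ·
  (2,3): δ = 59.85°  ·
  (2,4): δ = 8.43°  ✓
  (3,4): δ = 128.58°  ·
antipodal pairs: 1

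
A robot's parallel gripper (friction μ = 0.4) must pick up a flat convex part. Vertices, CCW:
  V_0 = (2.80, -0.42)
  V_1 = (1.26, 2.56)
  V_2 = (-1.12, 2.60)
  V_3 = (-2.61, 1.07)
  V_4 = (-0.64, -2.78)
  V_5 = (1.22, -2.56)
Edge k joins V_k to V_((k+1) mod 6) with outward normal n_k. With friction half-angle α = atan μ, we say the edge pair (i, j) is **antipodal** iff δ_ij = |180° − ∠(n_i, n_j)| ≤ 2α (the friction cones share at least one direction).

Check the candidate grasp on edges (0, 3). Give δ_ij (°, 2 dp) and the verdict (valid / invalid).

δ = 0.23°, valid

α = atan 0.4 = 21.80°;  2α = 43.60°
edge 0: e_0 = (-1.54, +2.98);  n_0 = (+0.8884, +0.4591)
edge 3: e_3 = (+1.97, -3.85);  n_3 = (-0.8902, -0.4555)
∠(n_0, n_3) = 179.77°
δ = |180° − 179.77°| = 0.23°
0.23° ≤ 2α = 43.60°  →  valid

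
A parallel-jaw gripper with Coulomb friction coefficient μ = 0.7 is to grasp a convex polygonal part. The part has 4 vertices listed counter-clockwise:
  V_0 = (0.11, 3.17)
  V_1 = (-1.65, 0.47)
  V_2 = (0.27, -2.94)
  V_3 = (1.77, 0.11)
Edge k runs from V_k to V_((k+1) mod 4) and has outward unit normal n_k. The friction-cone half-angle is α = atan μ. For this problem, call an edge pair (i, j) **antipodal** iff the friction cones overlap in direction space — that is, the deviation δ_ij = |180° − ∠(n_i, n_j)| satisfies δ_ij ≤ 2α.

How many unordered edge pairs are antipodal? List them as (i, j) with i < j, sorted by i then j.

α = atan 0.7 = 34.99°;  2α = 69.98°
n_0 = (-0.8377, +0.5461)
n_1 = (-0.8714, -0.4906)
n_2 = (+0.8973, -0.4413)
n_3 = (+0.8790, +0.4768)
  (0,1): δ = 117.52°  ·
  (0,2): δ = 6.91°  ✓
  (0,3): δ = 61.58°  ✓
  (1,2): δ = 55.57°  ✓
  (1,3): δ = 0.90°  ✓
  (2,3): δ = 125.33°  ·
antipodal pairs: 4

count = 4; pairs: (0,2), (0,3), (1,2), (1,3)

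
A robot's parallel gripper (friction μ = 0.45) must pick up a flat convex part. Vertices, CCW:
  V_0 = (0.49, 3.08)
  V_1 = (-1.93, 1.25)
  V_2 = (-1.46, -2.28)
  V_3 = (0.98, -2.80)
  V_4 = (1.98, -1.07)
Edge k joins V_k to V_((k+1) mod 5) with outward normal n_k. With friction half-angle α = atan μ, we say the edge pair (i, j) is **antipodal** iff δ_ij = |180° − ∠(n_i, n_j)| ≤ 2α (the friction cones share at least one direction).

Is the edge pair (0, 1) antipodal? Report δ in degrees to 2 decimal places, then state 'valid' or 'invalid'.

α = atan 0.45 = 24.23°;  2α = 48.46°
edge 0: e_0 = (-2.42, -1.83);  n_0 = (-0.6032, +0.7976)
edge 1: e_1 = (+0.47, -3.53);  n_1 = (-0.9913, -0.1320)
∠(n_0, n_1) = 60.49°
δ = |180° − 60.49°| = 119.51°
119.51° > 2α = 48.46°  →  invalid

δ = 119.51°, invalid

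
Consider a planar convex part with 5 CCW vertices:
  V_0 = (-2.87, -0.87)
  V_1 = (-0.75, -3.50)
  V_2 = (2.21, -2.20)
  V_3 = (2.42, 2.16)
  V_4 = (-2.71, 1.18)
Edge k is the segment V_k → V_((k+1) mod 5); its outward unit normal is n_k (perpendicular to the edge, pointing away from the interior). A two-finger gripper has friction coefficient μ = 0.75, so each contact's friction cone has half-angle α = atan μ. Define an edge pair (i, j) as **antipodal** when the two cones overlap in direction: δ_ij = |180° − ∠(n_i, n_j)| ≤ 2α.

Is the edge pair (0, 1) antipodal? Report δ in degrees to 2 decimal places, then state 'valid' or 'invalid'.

α = atan 0.75 = 36.87°;  2α = 73.74°
edge 0: e_0 = (+2.12, -2.63);  n_0 = (-0.7786, -0.6276)
edge 1: e_1 = (+2.96, +1.30);  n_1 = (+0.4021, -0.9156)
∠(n_0, n_1) = 74.84°
δ = |180° − 74.84°| = 105.16°
105.16° > 2α = 73.74°  →  invalid

δ = 105.16°, invalid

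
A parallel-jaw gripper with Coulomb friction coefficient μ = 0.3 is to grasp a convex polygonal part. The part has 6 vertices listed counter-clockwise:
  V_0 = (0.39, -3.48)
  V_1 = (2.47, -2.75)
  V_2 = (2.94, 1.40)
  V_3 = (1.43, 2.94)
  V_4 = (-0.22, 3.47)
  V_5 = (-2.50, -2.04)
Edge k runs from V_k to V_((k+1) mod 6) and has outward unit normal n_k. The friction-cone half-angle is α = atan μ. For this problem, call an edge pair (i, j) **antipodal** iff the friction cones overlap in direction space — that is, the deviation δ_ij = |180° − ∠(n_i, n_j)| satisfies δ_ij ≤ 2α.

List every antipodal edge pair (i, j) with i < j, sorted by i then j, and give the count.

count = 3; pairs: (1,4), (2,5), (3,5)

α = atan 0.3 = 16.70°;  2α = 33.40°
n_0 = (+0.3312, -0.9436)
n_1 = (+0.9936, -0.1125)
n_2 = (+0.7140, +0.7001)
n_3 = (+0.3058, +0.9521)
n_4 = (-0.9240, +0.3824)
n_5 = (-0.4460, -0.8950)
  (0,1): δ = 115.80°  ·
  (0,2): δ = 64.90°  ·
  (0,3): δ = 37.15°  ·
  (0,4): δ = 48.18°  ·
  (0,5): δ = 134.18°  ·
  (1,2): δ = 129.10°  ·
  (1,3): δ = 101.35°  ·
  (1,4): δ = 16.02°  ✓
  (1,5): δ = 69.98°  ·
  (2,3): δ = 152.24°  ·
  (2,4): δ = 66.92°  ·
  (2,5): δ = 19.08°  ✓
  (3,4): δ = 94.67°  ·
  (3,5): δ = 8.68°  ✓
  (4,5): δ = 94.01°  ·
antipodal pairs: 3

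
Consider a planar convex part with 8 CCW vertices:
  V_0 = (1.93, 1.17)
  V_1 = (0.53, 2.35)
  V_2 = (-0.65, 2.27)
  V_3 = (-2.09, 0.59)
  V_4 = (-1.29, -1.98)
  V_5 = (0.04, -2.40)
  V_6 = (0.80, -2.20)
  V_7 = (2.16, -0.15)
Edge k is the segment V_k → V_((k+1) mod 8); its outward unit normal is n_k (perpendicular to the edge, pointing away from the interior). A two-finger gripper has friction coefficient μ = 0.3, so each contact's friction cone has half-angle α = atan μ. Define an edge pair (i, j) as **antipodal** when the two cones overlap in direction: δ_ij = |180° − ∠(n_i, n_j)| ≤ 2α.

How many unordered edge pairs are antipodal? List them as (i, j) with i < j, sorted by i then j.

count = 6; pairs: (0,3), (0,4), (1,4), (1,5), (2,6), (3,7)

α = atan 0.3 = 16.70°;  2α = 33.40°
n_0 = (+0.6445, +0.7646)
n_1 = (-0.0676, +0.9977)
n_2 = (-0.7593, +0.6508)
n_3 = (-0.9548, -0.2972)
n_4 = (-0.3011, -0.9536)
n_5 = (+0.2545, -0.9671)
n_6 = (+0.8333, -0.5528)
n_7 = (+0.9852, +0.1717)
  (0,1): δ = 136.00°  ·
  (0,2): δ = 90.48°  ·
  (0,3): δ = 32.58°  ✓
  (0,4): δ = 22.60°  ✓
  (0,5): δ = 54.87°  ·
  (0,6): δ = 96.57°  ·
  (0,7): δ = 140.01°  ·
  (1,2): δ = 134.48°  ·
  (1,3): δ = 76.59°  ·
  (1,4): δ = 21.40°  ✓
  (1,5): δ = 10.87°  ✓
  (1,6): δ = 52.56°  ·
  (1,7): δ = 96.01°  ·
  (2,3): δ = 122.11°  ·
  (2,4): δ = 66.92°  ·
  (2,5): δ = 34.66°  ·
  (2,6): δ = 7.04°  ✓
  (2,7): δ = 50.49°  ·
  (3,4): δ = 124.82°  ·
  (3,5): δ = 92.55°  ·
  (3,6): δ = 50.85°  ·
  (3,7): δ = 7.41°  ✓
  (4,5): δ = 147.73°  ·
  (4,6): δ = 106.04°  ·
  (4,7): δ = 62.59°  ·
  (5,6): δ = 138.30°  ·
  (5,7): δ = 94.86°  ·
  (6,7): δ = 136.55°  ·
antipodal pairs: 6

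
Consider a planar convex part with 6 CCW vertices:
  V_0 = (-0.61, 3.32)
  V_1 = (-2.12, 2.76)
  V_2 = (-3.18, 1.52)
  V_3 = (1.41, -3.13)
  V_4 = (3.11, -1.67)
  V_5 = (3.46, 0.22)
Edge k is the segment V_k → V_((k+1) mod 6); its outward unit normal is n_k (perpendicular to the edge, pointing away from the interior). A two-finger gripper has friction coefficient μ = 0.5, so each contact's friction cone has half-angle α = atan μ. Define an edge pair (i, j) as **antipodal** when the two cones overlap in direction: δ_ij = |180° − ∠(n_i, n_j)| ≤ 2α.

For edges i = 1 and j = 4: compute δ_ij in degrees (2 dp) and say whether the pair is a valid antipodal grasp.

δ = 30.03°, valid

α = atan 0.5 = 26.57°;  2α = 53.13°
edge 1: e_1 = (-1.06, -1.24);  n_1 = (-0.7601, +0.6498)
edge 4: e_4 = (+0.35, +1.89);  n_4 = (+0.9833, -0.1821)
∠(n_1, n_4) = 149.97°
δ = |180° − 149.97°| = 30.03°
30.03° ≤ 2α = 53.13°  →  valid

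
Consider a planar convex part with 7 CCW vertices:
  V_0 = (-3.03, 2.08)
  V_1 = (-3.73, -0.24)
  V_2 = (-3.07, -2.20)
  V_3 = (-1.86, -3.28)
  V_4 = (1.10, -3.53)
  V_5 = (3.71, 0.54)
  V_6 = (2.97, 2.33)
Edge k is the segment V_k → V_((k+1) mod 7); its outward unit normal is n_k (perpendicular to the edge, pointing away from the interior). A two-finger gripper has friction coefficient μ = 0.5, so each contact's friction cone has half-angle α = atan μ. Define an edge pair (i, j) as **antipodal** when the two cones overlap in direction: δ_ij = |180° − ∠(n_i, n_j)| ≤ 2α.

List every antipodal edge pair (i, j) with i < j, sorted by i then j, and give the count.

α = atan 0.5 = 26.57°;  2α = 53.13°
n_0 = (-0.9574, +0.2889)
n_1 = (-0.9477, -0.3191)
n_2 = (-0.6659, -0.7460)
n_3 = (-0.0842, -0.9965)
n_4 = (+0.8418, -0.5398)
n_5 = (+0.9241, +0.3820)
n_6 = (-0.0416, +0.9991)
  (0,1): δ = 144.60°  ·
  (0,2): δ = 114.96°  ·
  (0,3): δ = 78.04°  ·
  (0,4): δ = 15.88°  ✓
  (0,5): δ = 39.25°  ✓
  (0,6): δ = 109.18°  ·
  (1,2): δ = 150.36°  ·
  (1,3): δ = 113.44°  ·
  (1,4): δ = 51.28°  ✓
  (1,5): δ = 3.85°  ✓
  (1,6): δ = 73.78°  ·
  (2,3): δ = 143.08°  ·
  (2,4): δ = 80.92°  ·
  (2,5): δ = 25.79°  ✓
  (2,6): δ = 44.14°  ✓
  (3,4): δ = 117.84°  ·
  (3,5): δ = 62.71°  ·
  (3,6): δ = 7.21°  ✓
  (4,5): δ = 124.87°  ·
  (4,6): δ = 54.94°  ·
  (5,6): δ = 110.07°  ·
antipodal pairs: 7

count = 7; pairs: (0,4), (0,5), (1,4), (1,5), (2,5), (2,6), (3,6)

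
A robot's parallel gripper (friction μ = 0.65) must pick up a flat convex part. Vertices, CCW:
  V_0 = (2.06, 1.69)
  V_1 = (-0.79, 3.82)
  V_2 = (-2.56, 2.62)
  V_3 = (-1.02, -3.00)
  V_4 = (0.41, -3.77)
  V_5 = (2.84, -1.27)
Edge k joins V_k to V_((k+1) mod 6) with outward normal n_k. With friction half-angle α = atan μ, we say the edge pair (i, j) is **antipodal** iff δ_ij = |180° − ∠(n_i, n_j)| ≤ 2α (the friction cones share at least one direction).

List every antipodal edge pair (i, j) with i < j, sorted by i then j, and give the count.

α = atan 0.65 = 33.02°;  2α = 66.05°
n_0 = (+0.5987, +0.8010)
n_1 = (-0.5612, +0.8277)
n_2 = (-0.9644, -0.2643)
n_3 = (-0.4741, -0.8805)
n_4 = (+0.7171, -0.6970)
n_5 = (+0.9670, +0.2548)
  (0,1): δ = 109.09°  ·
  (0,2): δ = 37.90°  ✓
  (0,3): δ = 8.47°  ✓
  (0,4): δ = 82.59°  ·
  (0,5): δ = 141.54°  ·
  (1,2): δ = 108.81°  ·
  (1,3): δ = 62.44°  ✓
  (1,4): δ = 11.68°  ✓
  (1,5): δ = 70.63°  ·
  (2,3): δ = 133.62°  ·
  (2,4): δ = 59.51°  ✓
  (2,5): δ = 0.56°  ✓
  (3,4): δ = 105.89°  ·
  (3,5): δ = 46.94°  ✓
  (4,5): δ = 121.05°  ·
antipodal pairs: 7

count = 7; pairs: (0,2), (0,3), (1,3), (1,4), (2,4), (2,5), (3,5)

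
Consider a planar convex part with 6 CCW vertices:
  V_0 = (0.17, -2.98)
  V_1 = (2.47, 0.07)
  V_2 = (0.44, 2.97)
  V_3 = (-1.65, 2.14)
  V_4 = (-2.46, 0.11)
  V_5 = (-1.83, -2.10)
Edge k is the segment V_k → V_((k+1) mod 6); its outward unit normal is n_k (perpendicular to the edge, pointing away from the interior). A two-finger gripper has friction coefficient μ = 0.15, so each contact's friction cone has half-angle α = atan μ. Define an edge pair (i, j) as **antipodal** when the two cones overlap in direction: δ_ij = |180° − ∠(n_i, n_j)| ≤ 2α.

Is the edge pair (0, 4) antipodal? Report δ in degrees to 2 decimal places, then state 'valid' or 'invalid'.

α = atan 0.15 = 8.53°;  2α = 17.06°
edge 0: e_0 = (+2.30, +3.05);  n_0 = (+0.7984, -0.6021)
edge 4: e_4 = (+0.63, -2.21);  n_4 = (-0.9617, -0.2741)
∠(n_0, n_4) = 127.07°
δ = |180° − 127.07°| = 52.93°
52.93° > 2α = 17.06°  →  invalid

δ = 52.93°, invalid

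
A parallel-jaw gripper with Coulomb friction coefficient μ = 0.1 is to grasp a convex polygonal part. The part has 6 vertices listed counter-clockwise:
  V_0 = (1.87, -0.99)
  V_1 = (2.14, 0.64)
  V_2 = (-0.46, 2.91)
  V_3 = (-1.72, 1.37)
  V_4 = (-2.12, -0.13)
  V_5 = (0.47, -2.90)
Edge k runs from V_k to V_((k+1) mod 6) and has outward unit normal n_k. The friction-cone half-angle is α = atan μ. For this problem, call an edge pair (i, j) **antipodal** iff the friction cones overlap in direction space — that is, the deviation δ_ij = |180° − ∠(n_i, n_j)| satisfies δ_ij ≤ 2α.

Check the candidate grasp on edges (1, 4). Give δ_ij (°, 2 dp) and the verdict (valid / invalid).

δ = 5.80°, valid

α = atan 0.1 = 5.71°;  2α = 11.42°
edge 1: e_1 = (-2.60, +2.27);  n_1 = (+0.6577, +0.7533)
edge 4: e_4 = (+2.59, -2.77);  n_4 = (-0.7304, -0.6830)
∠(n_1, n_4) = 174.20°
δ = |180° − 174.20°| = 5.80°
5.80° ≤ 2α = 11.42°  →  valid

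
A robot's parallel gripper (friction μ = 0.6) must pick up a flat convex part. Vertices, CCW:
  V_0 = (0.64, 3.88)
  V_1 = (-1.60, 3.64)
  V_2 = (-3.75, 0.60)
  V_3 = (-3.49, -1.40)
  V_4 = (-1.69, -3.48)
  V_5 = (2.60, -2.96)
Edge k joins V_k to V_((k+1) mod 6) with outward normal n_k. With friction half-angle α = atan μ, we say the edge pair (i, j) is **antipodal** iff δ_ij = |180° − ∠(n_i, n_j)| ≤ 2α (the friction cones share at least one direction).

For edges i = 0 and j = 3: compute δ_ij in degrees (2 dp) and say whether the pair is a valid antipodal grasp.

δ = 55.24°, valid

α = atan 0.6 = 30.96°;  2α = 61.93°
edge 0: e_0 = (-2.24, -0.24);  n_0 = (-0.1065, +0.9943)
edge 3: e_3 = (+1.80, -2.08);  n_3 = (-0.7562, -0.6544)
∠(n_0, n_3) = 124.76°
δ = |180° − 124.76°| = 55.24°
55.24° ≤ 2α = 61.93°  →  valid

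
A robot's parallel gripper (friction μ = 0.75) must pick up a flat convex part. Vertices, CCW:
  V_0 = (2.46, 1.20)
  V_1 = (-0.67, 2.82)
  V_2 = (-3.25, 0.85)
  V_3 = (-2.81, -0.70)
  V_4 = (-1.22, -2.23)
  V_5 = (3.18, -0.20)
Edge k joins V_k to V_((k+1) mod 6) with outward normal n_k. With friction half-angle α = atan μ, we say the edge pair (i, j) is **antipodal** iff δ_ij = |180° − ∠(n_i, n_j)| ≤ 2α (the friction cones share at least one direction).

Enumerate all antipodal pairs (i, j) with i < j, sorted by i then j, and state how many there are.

count = 6; pairs: (0,2), (0,3), (0,4), (1,4), (2,5), (3,5)

α = atan 0.75 = 36.87°;  2α = 73.74°
n_0 = (+0.4597, +0.8881)
n_1 = (-0.6069, +0.7948)
n_2 = (-0.9620, -0.2731)
n_3 = (-0.6934, -0.7206)
n_4 = (+0.4189, -0.9080)
n_5 = (+0.8893, +0.4573)
  (0,1): δ = 115.27°  ·
  (0,2): δ = 46.79°  ✓
  (0,3): δ = 16.53°  ✓
  (0,4): δ = 52.13°  ✓
  (0,5): δ = 144.58°  ·
  (1,2): δ = 111.52°  ·
  (1,3): δ = 81.26°  ·
  (1,4): δ = 12.60°  ✓
  (1,5): δ = 79.85°  ·
  (2,3): δ = 149.75°  ·
  (2,4): δ = 81.08°  ·
  (2,5): δ = 11.37°  ✓
  (3,4): δ = 111.33°  ·
  (3,5): δ = 18.89°  ✓
  (4,5): δ = 87.55°  ·
antipodal pairs: 6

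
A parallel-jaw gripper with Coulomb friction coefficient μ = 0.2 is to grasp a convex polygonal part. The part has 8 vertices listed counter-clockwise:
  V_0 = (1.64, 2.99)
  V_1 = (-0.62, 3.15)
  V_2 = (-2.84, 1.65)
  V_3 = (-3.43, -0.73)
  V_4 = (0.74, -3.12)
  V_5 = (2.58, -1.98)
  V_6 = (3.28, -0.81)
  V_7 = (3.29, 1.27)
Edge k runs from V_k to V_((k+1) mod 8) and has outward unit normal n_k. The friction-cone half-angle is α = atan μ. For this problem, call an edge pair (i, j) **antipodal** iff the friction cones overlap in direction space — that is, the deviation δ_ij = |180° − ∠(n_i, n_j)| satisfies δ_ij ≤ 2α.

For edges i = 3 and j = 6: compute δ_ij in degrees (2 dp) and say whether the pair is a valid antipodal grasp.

α = atan 0.2 = 11.31°;  2α = 22.62°
edge 3: e_3 = (+4.17, -2.39);  n_3 = (-0.4973, -0.8676)
edge 6: e_6 = (+0.01, +2.08);  n_6 = (+1.0000, -0.0048)
∠(n_3, n_6) = 119.54°
δ = |180° − 119.54°| = 60.46°
60.46° > 2α = 22.62°  →  invalid

δ = 60.46°, invalid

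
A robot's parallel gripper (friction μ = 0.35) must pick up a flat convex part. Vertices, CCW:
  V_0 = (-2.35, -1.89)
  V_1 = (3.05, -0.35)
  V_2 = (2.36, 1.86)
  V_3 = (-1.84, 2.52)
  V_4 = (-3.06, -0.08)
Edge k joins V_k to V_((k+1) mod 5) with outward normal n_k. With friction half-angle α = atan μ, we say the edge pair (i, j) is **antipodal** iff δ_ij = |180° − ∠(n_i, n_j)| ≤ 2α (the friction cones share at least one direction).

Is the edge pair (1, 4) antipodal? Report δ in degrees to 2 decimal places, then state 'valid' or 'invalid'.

δ = 4.08°, valid

α = atan 0.35 = 19.29°;  2α = 38.58°
edge 1: e_1 = (-0.69, +2.21);  n_1 = (+0.9546, +0.2980)
edge 4: e_4 = (+0.71, -1.81);  n_4 = (-0.9309, -0.3652)
∠(n_1, n_4) = 175.92°
δ = |180° − 175.92°| = 4.08°
4.08° ≤ 2α = 38.58°  →  valid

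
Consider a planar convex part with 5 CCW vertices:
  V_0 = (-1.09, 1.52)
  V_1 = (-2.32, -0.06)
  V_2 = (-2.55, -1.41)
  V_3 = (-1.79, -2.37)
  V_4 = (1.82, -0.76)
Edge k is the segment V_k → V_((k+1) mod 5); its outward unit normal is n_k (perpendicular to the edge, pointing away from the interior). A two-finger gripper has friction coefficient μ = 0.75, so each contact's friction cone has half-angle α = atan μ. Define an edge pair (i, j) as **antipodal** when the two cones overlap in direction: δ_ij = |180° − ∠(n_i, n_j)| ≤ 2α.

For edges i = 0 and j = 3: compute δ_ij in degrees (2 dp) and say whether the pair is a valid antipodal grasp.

α = atan 0.75 = 36.87°;  2α = 73.74°
edge 0: e_0 = (-1.23, -1.58);  n_0 = (-0.7891, +0.6143)
edge 3: e_3 = (+3.61, +1.61);  n_3 = (+0.4073, -0.9133)
∠(n_0, n_3) = 151.94°
δ = |180° − 151.94°| = 28.06°
28.06° ≤ 2α = 73.74°  →  valid

δ = 28.06°, valid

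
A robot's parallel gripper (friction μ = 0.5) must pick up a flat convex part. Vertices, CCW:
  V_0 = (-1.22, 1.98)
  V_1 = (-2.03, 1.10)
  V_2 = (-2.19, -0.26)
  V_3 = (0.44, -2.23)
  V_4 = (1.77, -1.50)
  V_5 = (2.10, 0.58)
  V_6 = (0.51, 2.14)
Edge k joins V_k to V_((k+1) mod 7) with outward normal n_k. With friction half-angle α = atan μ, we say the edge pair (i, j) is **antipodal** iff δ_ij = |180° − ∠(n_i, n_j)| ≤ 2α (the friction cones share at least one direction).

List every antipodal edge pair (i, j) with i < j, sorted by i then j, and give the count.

α = atan 0.5 = 26.57°;  2α = 53.13°
n_0 = (-0.7358, +0.6772)
n_1 = (-0.9932, +0.1168)
n_2 = (-0.5995, -0.8004)
n_3 = (+0.4812, -0.8766)
n_4 = (+0.9876, -0.1567)
n_5 = (+0.7003, +0.7138)
n_6 = (-0.0921, +0.9958)
  (0,1): δ = 144.08°  ·
  (0,2): δ = 84.21°  ·
  (0,3): δ = 18.61°  ✓
  (0,4): δ = 33.61°  ✓
  (0,5): δ = 88.17°  ·
  (0,6): δ = 137.91°  ·
  (1,2): δ = 120.13°  ·
  (1,3): δ = 54.53°  ·
  (1,4): δ = 2.31°  ✓
  (1,5): δ = 52.26°  ✓
  (1,6): δ = 101.99°  ·
  (2,3): δ = 114.40°  ·
  (2,4): δ = 62.18°  ·
  (2,5): δ = 7.62°  ✓
  (2,6): δ = 42.12°  ✓
  (3,4): δ = 127.78°  ·
  (3,5): δ = 73.22°  ·
  (3,6): δ = 23.48°  ✓
  (4,5): δ = 125.44°  ·
  (4,6): δ = 75.70°  ·
  (5,6): δ = 130.26°  ·
antipodal pairs: 7

count = 7; pairs: (0,3), (0,4), (1,4), (1,5), (2,5), (2,6), (3,6)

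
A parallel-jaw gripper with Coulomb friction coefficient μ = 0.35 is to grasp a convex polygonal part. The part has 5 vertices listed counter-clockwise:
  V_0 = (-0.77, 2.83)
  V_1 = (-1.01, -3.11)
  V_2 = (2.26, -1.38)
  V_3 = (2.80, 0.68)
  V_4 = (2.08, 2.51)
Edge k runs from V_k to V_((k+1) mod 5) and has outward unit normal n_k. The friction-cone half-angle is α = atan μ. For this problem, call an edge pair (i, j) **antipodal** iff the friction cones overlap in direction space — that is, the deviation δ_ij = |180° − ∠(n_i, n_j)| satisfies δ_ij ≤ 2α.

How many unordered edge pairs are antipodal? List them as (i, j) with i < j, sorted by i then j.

count = 3; pairs: (0,2), (0,3), (1,4)

α = atan 0.35 = 19.29°;  2α = 38.58°
n_0 = (-0.9992, +0.0404)
n_1 = (+0.4676, -0.8839)
n_2 = (+0.9673, -0.2536)
n_3 = (+0.9306, +0.3661)
n_4 = (+0.1116, +0.9938)
  (0,1): δ = 59.81°  ·
  (0,2): δ = 12.38°  ✓
  (0,3): δ = 23.79°  ✓
  (0,4): δ = 85.91°  ·
  (1,2): δ = 132.57°  ·
  (1,3): δ = 96.40°  ·
  (1,4): δ = 34.29°  ✓
  (2,3): δ = 143.83°  ·
  (2,4): δ = 81.72°  ·
  (3,4): δ = 117.88°  ·
antipodal pairs: 3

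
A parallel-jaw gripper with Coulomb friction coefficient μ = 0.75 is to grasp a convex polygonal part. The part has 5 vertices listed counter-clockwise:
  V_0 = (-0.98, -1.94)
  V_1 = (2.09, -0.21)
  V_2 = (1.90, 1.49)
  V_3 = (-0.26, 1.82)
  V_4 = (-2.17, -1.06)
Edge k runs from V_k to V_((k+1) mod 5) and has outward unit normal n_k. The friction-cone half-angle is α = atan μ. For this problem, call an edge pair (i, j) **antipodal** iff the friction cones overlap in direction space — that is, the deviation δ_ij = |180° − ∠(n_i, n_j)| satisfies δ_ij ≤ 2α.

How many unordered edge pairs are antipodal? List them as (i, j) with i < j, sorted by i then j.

count = 5; pairs: (0,2), (0,3), (1,3), (1,4), (2,4)

α = atan 0.75 = 36.87°;  2α = 73.74°
n_0 = (+0.4909, -0.8712)
n_1 = (+0.9938, +0.1111)
n_2 = (+0.1510, +0.9885)
n_3 = (-0.8334, +0.5527)
n_4 = (-0.5946, -0.8040)
  (0,1): δ = 113.02°  ·
  (0,2): δ = 38.09°  ✓
  (0,3): δ = 27.05°  ✓
  (0,4): δ = 114.12°  ·
  (1,2): δ = 105.06°  ·
  (1,3): δ = 39.93°  ✓
  (1,4): δ = 47.14°  ✓
  (2,3): δ = 114.87°  ·
  (2,4): δ = 27.80°  ✓
  (3,4): δ = 92.93°  ·
antipodal pairs: 5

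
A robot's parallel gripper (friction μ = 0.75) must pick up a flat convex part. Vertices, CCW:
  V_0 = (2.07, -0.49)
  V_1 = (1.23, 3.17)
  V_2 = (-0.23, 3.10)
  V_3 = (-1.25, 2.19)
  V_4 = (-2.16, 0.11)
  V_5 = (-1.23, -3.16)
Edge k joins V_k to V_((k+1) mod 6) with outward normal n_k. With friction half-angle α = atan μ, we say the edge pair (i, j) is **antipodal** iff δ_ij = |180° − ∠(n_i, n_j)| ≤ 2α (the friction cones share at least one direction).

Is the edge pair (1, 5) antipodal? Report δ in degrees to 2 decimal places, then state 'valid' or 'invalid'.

δ = 36.23°, valid

α = atan 0.75 = 36.87°;  2α = 73.74°
edge 1: e_1 = (-1.46, -0.07);  n_1 = (-0.0479, +0.9989)
edge 5: e_5 = (+3.30, +2.67);  n_5 = (+0.6290, -0.7774)
∠(n_1, n_5) = 143.77°
δ = |180° − 143.77°| = 36.23°
36.23° ≤ 2α = 73.74°  →  valid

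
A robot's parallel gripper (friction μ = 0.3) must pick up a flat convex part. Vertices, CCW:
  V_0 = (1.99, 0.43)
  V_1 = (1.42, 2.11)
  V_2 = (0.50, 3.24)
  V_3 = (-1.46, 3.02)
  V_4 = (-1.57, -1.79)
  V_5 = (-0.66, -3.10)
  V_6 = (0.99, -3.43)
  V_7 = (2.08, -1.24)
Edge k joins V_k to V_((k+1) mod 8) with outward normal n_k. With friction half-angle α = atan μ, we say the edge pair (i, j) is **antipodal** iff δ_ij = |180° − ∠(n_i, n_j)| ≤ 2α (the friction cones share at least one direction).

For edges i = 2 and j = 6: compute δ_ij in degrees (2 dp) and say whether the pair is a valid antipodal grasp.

α = atan 0.3 = 16.70°;  2α = 33.40°
edge 2: e_2 = (-1.96, -0.22);  n_2 = (-0.1115, +0.9938)
edge 6: e_6 = (+1.09, +2.19);  n_6 = (+0.8952, -0.4456)
∠(n_2, n_6) = 122.86°
δ = |180° − 122.86°| = 57.14°
57.14° > 2α = 33.40°  →  invalid

δ = 57.14°, invalid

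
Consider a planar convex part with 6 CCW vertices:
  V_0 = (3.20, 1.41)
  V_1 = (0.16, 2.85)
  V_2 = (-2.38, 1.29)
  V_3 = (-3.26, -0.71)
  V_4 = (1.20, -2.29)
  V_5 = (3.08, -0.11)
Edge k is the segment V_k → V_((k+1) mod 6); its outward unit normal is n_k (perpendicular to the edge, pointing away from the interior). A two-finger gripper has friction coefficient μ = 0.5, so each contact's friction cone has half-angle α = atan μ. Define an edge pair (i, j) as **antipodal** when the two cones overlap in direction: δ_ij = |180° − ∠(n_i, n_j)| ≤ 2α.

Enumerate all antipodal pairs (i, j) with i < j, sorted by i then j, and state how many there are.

α = atan 0.5 = 26.57°;  2α = 53.13°
n_0 = (+0.4281, +0.9037)
n_1 = (-0.5233, +0.8521)
n_2 = (-0.9153, +0.4027)
n_3 = (-0.3339, -0.9426)
n_4 = (+0.7573, -0.6531)
n_5 = (+0.9969, -0.0787)
  (0,1): δ = 123.10°  ·
  (0,2): δ = 88.40°  ·
  (0,3): δ = 5.84°  ✓
  (0,4): δ = 74.57°  ·
  (0,5): δ = 110.83°  ·
  (1,2): δ = 145.31°  ·
  (1,3): δ = 51.06°  ✓
  (1,4): δ = 17.67°  ✓
  (1,5): δ = 53.93°  ·
  (2,3): δ = 85.76°  ·
  (2,4): δ = 17.02°  ✓
  (2,5): δ = 19.24°  ✓
  (3,4): δ = 111.27°  ·
  (3,5): δ = 75.01°  ·
  (4,5): δ = 143.74°  ·
antipodal pairs: 5

count = 5; pairs: (0,3), (1,3), (1,4), (2,4), (2,5)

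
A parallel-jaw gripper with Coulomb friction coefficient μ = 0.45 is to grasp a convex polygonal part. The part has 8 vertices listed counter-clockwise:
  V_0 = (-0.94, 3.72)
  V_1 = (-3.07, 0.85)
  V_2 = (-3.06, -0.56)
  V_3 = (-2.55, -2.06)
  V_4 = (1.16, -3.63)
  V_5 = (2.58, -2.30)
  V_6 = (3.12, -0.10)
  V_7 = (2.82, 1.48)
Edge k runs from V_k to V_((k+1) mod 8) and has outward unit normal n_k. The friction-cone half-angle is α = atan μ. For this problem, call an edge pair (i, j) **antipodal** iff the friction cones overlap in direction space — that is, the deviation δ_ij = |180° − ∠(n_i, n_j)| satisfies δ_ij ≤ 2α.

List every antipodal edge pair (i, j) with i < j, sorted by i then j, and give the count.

α = atan 0.45 = 24.23°;  2α = 48.46°
n_0 = (-0.8030, +0.5960)
n_1 = (-1.0000, -0.0071)
n_2 = (-0.9468, -0.3219)
n_3 = (-0.3897, -0.9209)
n_4 = (+0.6836, -0.7299)
n_5 = (+0.9712, -0.2384)
n_6 = (+0.9824, +0.1865)
n_7 = (+0.5118, +0.8591)
  (0,1): δ = 143.01°  ·
  (0,2): δ = 124.64°  ·
  (0,3): δ = 76.36°  ·
  (0,4): δ = 10.29°  ✓
  (0,5): δ = 22.79°  ✓
  (0,6): δ = 47.33°  ✓
  (0,7): δ = 95.80°  ·
  (1,2): δ = 161.63°  ·
  (1,3): δ = 113.34°  ·
  (1,4): δ = 47.28°  ✓
  (1,5): δ = 14.20°  ✓
  (1,6): δ = 10.34°  ✓
  (1,7): δ = 58.81°  ·
  (2,3): δ = 131.72°  ·
  (2,4): δ = 65.65°  ·
  (2,5): δ = 32.57°  ✓
  (2,6): δ = 8.03°  ✓
  (2,7): δ = 40.44°  ✓
  (3,4): δ = 113.94°  ·
  (3,5): δ = 80.85°  ·
  (3,6): δ = 56.31°  ·
  (3,7): δ = 7.85°  ✓
  (4,5): δ = 146.92°  ·
  (4,6): δ = 122.37°  ·
  (4,7): δ = 73.91°  ·
  (5,6): δ = 155.46°  ·
  (5,7): δ = 106.99°  ·
  (6,7): δ = 131.54°  ·
antipodal pairs: 10

count = 10; pairs: (0,4), (0,5), (0,6), (1,4), (1,5), (1,6), (2,5), (2,6), (2,7), (3,7)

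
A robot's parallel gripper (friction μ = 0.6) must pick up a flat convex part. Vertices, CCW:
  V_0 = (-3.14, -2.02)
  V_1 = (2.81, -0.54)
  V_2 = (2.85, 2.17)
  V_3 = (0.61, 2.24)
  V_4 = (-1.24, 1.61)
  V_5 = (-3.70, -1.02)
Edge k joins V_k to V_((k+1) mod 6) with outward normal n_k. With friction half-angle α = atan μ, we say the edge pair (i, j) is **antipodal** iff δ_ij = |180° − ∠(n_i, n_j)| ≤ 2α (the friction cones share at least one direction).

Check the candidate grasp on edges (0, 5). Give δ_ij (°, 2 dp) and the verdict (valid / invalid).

δ = 105.28°, invalid

α = atan 0.6 = 30.96°;  2α = 61.93°
edge 0: e_0 = (+5.95, +1.48);  n_0 = (+0.2414, -0.9704)
edge 5: e_5 = (+0.56, -1.00);  n_5 = (-0.8725, -0.4886)
∠(n_0, n_5) = 74.72°
δ = |180° − 74.72°| = 105.28°
105.28° > 2α = 61.93°  →  invalid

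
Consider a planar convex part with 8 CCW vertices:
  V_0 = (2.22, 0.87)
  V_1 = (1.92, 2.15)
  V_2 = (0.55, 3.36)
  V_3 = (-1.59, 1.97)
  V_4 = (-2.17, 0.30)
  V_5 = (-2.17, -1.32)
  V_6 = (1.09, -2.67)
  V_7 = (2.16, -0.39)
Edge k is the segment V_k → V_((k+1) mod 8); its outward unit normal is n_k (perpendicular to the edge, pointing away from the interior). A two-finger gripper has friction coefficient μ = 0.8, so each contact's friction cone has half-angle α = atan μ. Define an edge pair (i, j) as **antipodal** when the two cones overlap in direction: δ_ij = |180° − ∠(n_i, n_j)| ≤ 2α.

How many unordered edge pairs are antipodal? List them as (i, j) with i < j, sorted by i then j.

count = 15; pairs: (0,2), (0,3), (0,4), (0,5), (1,3), (1,4), (1,5), (2,5), (2,6), (2,7), (3,6), (3,7), (4,6), (4,7), (5,7)

α = atan 0.8 = 38.66°;  2α = 77.32°
n_0 = (+0.9736, +0.2282)
n_1 = (+0.6620, +0.7495)
n_2 = (-0.5447, +0.8386)
n_3 = (-0.9446, +0.3281)
n_4 = (-1.0000, -0.0000)
n_5 = (-0.3826, -0.9239)
n_6 = (+0.9053, -0.4248)
n_7 = (+0.9989, -0.0476)
  (0,1): δ = 144.64°  ·
  (0,2): δ = 70.19°  ✓
  (0,3): δ = 32.34°  ✓
  (0,4): δ = 13.19°  ✓
  (0,5): δ = 54.31°  ✓
  (0,6): δ = 141.67°  ·
  (0,7): δ = 164.08°  ·
  (1,2): δ = 105.54°  ·
  (1,3): δ = 67.70°  ✓
  (1,4): δ = 48.55°  ✓
  (1,5): δ = 18.96°  ✓
  (1,6): δ = 106.31°  ·
  (1,7): δ = 128.73°  ·
  (2,3): δ = 142.16°  ·
  (2,4): δ = 123.01°  ·
  (2,5): δ = 55.50°  ✓
  (2,6): δ = 31.85°  ✓
  (2,7): δ = 54.27°  ✓
  (3,4): δ = 160.85°  ·
  (3,5): δ = 93.34°  ·
  (3,6): δ = 5.99°  ✓
  (3,7): δ = 16.43°  ✓
  (4,5): δ = 112.49°  ·
  (4,6): δ = 25.14°  ✓
  (4,7): δ = 2.73°  ✓
  (5,6): δ = 92.65°  ·
  (5,7): δ = 70.23°  ✓
  (6,7): δ = 157.59°  ·
antipodal pairs: 15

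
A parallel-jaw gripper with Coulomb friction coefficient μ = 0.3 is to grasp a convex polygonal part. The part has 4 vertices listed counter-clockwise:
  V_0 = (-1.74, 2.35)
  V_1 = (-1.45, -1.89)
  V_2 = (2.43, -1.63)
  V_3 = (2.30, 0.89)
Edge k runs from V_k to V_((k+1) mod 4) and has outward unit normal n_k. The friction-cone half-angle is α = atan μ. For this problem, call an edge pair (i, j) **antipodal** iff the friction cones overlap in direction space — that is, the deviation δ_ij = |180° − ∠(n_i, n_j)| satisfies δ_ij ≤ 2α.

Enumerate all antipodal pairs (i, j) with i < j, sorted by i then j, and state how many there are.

count = 2; pairs: (0,2), (1,3)

α = atan 0.3 = 16.70°;  2α = 33.40°
n_0 = (-0.9977, -0.0682)
n_1 = (+0.0669, -0.9978)
n_2 = (+0.9987, +0.0515)
n_3 = (+0.3399, +0.9405)
  (0,1): δ = 90.08°  ·
  (0,2): δ = 0.96°  ✓
  (0,3): δ = 66.22°  ·
  (1,2): δ = 90.88°  ·
  (1,3): δ = 23.70°  ✓
  (2,3): δ = 112.82°  ·
antipodal pairs: 2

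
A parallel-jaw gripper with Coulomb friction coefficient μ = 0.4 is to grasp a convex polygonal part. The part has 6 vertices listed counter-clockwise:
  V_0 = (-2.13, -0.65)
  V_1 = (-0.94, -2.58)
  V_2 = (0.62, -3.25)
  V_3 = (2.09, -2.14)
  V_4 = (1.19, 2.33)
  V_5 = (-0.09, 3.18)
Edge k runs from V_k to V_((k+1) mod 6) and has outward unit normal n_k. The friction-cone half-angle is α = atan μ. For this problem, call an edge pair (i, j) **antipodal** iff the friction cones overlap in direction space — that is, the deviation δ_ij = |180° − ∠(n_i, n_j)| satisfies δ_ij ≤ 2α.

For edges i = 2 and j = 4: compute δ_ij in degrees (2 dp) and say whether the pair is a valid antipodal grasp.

δ = 70.64°, invalid

α = atan 0.4 = 21.80°;  2α = 43.60°
edge 2: e_2 = (+1.47, +1.11);  n_2 = (+0.6026, -0.7980)
edge 4: e_4 = (-1.28, +0.85);  n_4 = (+0.5532, +0.8331)
∠(n_2, n_4) = 109.36°
δ = |180° − 109.36°| = 70.64°
70.64° > 2α = 43.60°  →  invalid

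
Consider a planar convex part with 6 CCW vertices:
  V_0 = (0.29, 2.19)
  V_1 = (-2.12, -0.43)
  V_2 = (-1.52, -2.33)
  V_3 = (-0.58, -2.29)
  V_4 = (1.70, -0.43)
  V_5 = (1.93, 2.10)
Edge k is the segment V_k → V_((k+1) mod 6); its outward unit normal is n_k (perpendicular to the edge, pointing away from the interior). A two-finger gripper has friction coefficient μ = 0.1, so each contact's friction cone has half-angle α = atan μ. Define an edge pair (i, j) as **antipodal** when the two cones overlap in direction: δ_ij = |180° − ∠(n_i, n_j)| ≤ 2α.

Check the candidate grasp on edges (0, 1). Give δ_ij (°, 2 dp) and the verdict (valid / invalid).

δ = 119.87°, invalid

α = atan 0.1 = 5.71°;  2α = 11.42°
edge 0: e_0 = (-2.41, -2.62);  n_0 = (-0.7360, +0.6770)
edge 1: e_1 = (+0.60, -1.90);  n_1 = (-0.9536, -0.3011)
∠(n_0, n_1) = 60.13°
δ = |180° − 60.13°| = 119.87°
119.87° > 2α = 11.42°  →  invalid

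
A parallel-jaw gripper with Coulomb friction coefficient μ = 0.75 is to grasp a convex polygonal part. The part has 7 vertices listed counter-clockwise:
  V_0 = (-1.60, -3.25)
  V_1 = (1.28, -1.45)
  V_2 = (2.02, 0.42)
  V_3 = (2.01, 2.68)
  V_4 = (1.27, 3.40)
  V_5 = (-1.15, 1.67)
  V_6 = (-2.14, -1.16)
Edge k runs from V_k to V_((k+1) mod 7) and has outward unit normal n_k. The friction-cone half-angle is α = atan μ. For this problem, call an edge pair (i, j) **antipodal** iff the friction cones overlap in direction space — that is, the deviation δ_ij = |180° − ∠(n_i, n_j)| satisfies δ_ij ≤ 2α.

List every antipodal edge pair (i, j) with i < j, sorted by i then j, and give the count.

count = 11; pairs: (0,4), (0,5), (0,6), (1,4), (1,5), (1,6), (2,4), (2,5), (2,6), (3,5), (3,6)

α = atan 0.75 = 36.87°;  2α = 73.74°
n_0 = (+0.5300, -0.8480)
n_1 = (+0.9298, -0.3680)
n_2 = (+1.0000, +0.0044)
n_3 = (+0.6974, +0.7167)
n_4 = (-0.5816, +0.8135)
n_5 = (-0.9439, +0.3302)
n_6 = (-0.9682, -0.2502)
  (0,1): δ = 143.60°  ·
  (0,2): δ = 121.75°  ·
  (0,3): δ = 76.22°  ·
  (0,4): δ = 3.55°  ✓
  (0,5): δ = 38.71°  ✓
  (0,6): δ = 72.48°  ✓
  (1,2): δ = 158.16°  ·
  (1,3): δ = 112.63°  ·
  (1,4): δ = 32.85°  ✓
  (1,5): δ = 2.31°  ✓
  (1,6): δ = 36.08°  ✓
  (2,3): δ = 134.47°  ·
  (2,4): δ = 54.69°  ✓
  (2,5): δ = 19.53°  ✓
  (2,6): δ = 14.23°  ✓
  (3,4): δ = 100.22°  ·
  (3,5): δ = 65.07°  ✓
  (3,6): δ = 31.30°  ✓
  (4,5): δ = 144.84°  ·
  (4,6): δ = 111.07°  ·
  (5,6): δ = 146.23°  ·
antipodal pairs: 11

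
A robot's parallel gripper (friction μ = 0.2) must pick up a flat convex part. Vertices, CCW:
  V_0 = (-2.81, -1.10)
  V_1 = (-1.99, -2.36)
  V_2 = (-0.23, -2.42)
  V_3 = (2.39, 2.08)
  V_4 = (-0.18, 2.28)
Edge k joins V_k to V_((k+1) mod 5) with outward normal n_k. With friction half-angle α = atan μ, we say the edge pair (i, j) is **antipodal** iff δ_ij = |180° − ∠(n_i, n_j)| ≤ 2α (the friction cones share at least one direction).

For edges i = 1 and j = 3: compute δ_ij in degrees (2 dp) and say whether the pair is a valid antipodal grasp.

α = atan 0.2 = 11.31°;  2α = 22.62°
edge 1: e_1 = (+1.76, -0.06);  n_1 = (-0.0341, -0.9994)
edge 3: e_3 = (-2.57, +0.20);  n_3 = (+0.0776, +0.9970)
∠(n_1, n_3) = 177.50°
δ = |180° − 177.50°| = 2.50°
2.50° ≤ 2α = 22.62°  →  valid

δ = 2.50°, valid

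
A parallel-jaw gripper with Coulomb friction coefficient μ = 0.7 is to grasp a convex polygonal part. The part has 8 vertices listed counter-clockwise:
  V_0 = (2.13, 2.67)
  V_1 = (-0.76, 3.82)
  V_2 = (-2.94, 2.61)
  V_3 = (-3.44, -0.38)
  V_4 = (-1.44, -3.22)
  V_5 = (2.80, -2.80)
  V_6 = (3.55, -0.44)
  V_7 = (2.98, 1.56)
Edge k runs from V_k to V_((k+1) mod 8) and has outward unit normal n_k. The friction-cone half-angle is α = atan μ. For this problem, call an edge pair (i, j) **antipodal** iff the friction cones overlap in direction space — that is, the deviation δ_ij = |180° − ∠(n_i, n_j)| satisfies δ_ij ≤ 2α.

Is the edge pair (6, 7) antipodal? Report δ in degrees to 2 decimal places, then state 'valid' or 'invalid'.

α = atan 0.7 = 34.99°;  2α = 69.98°
edge 6: e_6 = (-0.57, +2.00);  n_6 = (+0.9617, +0.2741)
edge 7: e_7 = (-0.85, +1.11);  n_7 = (+0.7940, +0.6080)
∠(n_6, n_7) = 21.54°
δ = |180° − 21.54°| = 158.46°
158.46° > 2α = 69.98°  →  invalid

δ = 158.46°, invalid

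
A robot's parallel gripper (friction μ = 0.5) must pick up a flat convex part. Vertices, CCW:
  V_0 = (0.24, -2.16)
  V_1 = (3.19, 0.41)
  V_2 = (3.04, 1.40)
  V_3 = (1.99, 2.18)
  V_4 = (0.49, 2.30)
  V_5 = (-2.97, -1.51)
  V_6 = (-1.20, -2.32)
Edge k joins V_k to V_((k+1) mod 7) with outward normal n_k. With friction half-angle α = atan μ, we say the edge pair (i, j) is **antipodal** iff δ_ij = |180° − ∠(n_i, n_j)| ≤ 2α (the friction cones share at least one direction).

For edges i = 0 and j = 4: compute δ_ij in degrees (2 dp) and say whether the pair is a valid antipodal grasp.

α = atan 0.5 = 26.57°;  2α = 53.13°
edge 0: e_0 = (+2.95, +2.57);  n_0 = (+0.6569, -0.7540)
edge 4: e_4 = (-3.46, -3.81);  n_4 = (-0.7403, +0.6723)
∠(n_0, n_4) = 173.31°
δ = |180° − 173.31°| = 6.69°
6.69° ≤ 2α = 53.13°  →  valid

δ = 6.69°, valid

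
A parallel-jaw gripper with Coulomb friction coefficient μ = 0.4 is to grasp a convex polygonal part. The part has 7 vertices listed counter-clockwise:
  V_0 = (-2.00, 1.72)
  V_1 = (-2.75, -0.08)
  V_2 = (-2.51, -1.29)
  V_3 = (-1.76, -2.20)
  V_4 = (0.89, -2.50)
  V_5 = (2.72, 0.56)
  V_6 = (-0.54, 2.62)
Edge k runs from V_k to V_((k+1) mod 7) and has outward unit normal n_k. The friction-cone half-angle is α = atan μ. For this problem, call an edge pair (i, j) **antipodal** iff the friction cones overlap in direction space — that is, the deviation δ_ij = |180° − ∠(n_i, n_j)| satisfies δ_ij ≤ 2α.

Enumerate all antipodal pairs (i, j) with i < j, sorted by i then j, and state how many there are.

count = 6; pairs: (0,4), (1,4), (2,5), (3,5), (3,6), (4,6)

α = atan 0.4 = 21.80°;  2α = 43.60°
n_0 = (-0.9231, +0.3846)
n_1 = (-0.9809, -0.1946)
n_2 = (-0.7717, -0.6360)
n_3 = (-0.1125, -0.9937)
n_4 = (+0.8582, -0.5133)
n_5 = (+0.5342, +0.8454)
n_6 = (-0.5247, +0.8513)
  (0,1): δ = 146.16°  ·
  (0,2): δ = 117.89°  ·
  (0,3): δ = 73.84°  ·
  (0,4): δ = 8.26°  ✓
  (0,5): δ = 80.33°  ·
  (0,6): δ = 144.27°  ·
  (1,2): δ = 151.72°  ·
  (1,3): δ = 107.68°  ·
  (1,4): δ = 42.10°  ✓
  (1,5): δ = 46.49°  ·
  (1,6): δ = 110.43°  ·
  (2,3): δ = 135.95°  ·
  (2,4): δ = 70.38°  ·
  (2,5): δ = 18.22°  ✓
  (2,6): δ = 82.16°  ·
  (3,4): δ = 114.42°  ·
  (3,5): δ = 25.83°  ✓
  (3,6): δ = 38.11°  ✓
  (4,5): δ = 91.41°  ·
  (4,6): δ = 27.47°  ✓
  (5,6): δ = 116.06°  ·
antipodal pairs: 6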